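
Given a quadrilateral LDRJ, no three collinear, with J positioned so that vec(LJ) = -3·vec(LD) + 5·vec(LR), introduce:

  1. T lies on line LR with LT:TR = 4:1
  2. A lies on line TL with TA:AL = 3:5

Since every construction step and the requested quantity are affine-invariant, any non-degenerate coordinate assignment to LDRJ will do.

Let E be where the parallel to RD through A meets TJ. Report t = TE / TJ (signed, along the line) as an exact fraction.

t = -1/4

Set L = (0, 0), D = (1, 0), R = (0, 1), J = (-3, 5); any affine frame gives the same invariant.
1. T lies on line LR with LT:TR = 4:1 ⇒ T = (0, 4/5)
2. A lies on line TL with TA:AL = 3:5 ⇒ A = (0, 1/2)
through A parallel to RD: direction (1, -1); meets TJ at E = (3/4, -1/4)
E = T + t·(J−T) with t = -1/4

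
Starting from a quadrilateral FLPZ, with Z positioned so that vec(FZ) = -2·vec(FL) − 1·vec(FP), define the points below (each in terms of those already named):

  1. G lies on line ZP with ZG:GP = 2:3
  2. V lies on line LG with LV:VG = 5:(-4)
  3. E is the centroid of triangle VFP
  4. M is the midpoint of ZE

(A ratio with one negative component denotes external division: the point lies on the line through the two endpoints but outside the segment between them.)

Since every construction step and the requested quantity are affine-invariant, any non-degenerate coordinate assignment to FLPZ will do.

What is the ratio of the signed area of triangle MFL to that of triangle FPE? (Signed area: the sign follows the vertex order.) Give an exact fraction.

Choose coordinates F = (0, 0), L = (1, 0), P = (0, 1), Z = (-2, -1).
1. G lies on line ZP with ZG:GP = 2:3 ⇒ G = (-6/5, -1/5)
2. V lies on line LG with LV:VG = 5:(-4) ⇒ V = (-10, -1)
3. E is the centroid of triangle VFP ⇒ E = (-10/3, 0)
4. M is the midpoint of ZE ⇒ M = (-8/3, -1/2)
2·[MFL] = -1/2, 2·[FPE] = 10/3
[MFL]:[FPE] = -1/2:10/3 = -3/20

[MFL]:[FPE] = -3/20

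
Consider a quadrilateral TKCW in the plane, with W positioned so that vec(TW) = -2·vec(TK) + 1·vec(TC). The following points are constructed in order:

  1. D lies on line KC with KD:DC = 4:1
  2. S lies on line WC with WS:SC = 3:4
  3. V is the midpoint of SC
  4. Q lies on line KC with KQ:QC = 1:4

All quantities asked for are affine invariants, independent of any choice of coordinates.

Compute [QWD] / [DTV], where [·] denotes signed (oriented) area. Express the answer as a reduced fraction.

Choose coordinates T = (0, 0), K = (1, 0), C = (0, 1), W = (-2, 1).
1. D lies on line KC with KD:DC = 4:1 ⇒ D = (1/5, 4/5)
2. S lies on line WC with WS:SC = 3:4 ⇒ S = (-8/7, 1)
3. V is the midpoint of SC ⇒ V = (-4/7, 1)
4. Q lies on line KC with KQ:QC = 1:4 ⇒ Q = (4/5, 1/5)
2·[QWD] = -6/5, 2·[DTV] = -23/35
[QWD]:[DTV] = -6/5:-23/35 = 42/23

[QWD]:[DTV] = 42/23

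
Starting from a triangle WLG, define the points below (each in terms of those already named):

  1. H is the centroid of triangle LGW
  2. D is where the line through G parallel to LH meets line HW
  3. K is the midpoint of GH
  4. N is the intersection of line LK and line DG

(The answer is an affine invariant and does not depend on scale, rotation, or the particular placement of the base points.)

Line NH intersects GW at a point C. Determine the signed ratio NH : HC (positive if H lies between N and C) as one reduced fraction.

Work in coordinates with W = (0, 0), L = (1, 0), G = (0, 1).
1. H is the centroid of triangle LGW ⇒ H = (1/3, 1/3)
2. D is where the line through G parallel to LH meets line HW ⇒ D = (2/3, 2/3)
3. K is the midpoint of GH ⇒ K = (1/6, 2/3)
4. N is the intersection of line LK and line DG ⇒ N = (-2/3, 4/3)
line NH meets GW at C = (0, 2/3)
H = N + t·(C−N) with t = 3/2, so NH:HC = 3/2:-1/2

NH:HC = -3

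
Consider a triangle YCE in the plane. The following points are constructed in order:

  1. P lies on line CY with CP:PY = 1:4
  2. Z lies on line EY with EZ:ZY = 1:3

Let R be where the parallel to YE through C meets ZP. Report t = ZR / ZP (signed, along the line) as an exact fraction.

Choose coordinates Y = (0, 0), C = (1, 0), E = (0, 1).
1. P lies on line CY with CP:PY = 1:4 ⇒ P = (4/5, 0)
2. Z lies on line EY with EZ:ZY = 1:3 ⇒ Z = (0, 3/4)
through C parallel to YE: direction (0, 1); meets ZP at R = (1, -3/16)
R = Z + t·(P−Z) with t = 5/4

t = 5/4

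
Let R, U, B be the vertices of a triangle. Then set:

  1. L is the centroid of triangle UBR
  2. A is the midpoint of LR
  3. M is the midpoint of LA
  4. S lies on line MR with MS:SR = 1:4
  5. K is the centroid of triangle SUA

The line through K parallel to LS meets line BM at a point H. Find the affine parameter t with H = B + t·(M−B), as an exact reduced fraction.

t = 4/3

Choose coordinates R = (0, 0), U = (1, 0), B = (0, 1).
1. L is the centroid of triangle UBR ⇒ L = (1/3, 1/3)
2. A is the midpoint of LR ⇒ A = (1/6, 1/6)
3. M is the midpoint of LA ⇒ M = (1/4, 1/4)
4. S lies on line MR with MS:SR = 1:4 ⇒ S = (1/5, 1/5)
5. K is the centroid of triangle SUA ⇒ K = (41/90, 11/90)
through K parallel to LS: direction (-2/15, -2/15); meets BM at H = (1/3, 0)
H = B + t·(M−B) with t = 4/3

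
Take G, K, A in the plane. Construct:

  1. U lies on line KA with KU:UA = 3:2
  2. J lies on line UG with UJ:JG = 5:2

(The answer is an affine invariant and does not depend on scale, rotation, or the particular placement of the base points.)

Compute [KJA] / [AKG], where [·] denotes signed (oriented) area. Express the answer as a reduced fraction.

Set G = (0, 0), K = (1, 0), A = (0, 1); any affine frame gives the same invariant.
1. U lies on line KA with KU:UA = 3:2 ⇒ U = (2/5, 3/5)
2. J lies on line UG with UJ:JG = 5:2 ⇒ J = (4/35, 6/35)
2·[KJA] = -5/7, 2·[AKG] = -1
[KJA]:[AKG] = -5/7:-1 = 5/7

[KJA]:[AKG] = 5/7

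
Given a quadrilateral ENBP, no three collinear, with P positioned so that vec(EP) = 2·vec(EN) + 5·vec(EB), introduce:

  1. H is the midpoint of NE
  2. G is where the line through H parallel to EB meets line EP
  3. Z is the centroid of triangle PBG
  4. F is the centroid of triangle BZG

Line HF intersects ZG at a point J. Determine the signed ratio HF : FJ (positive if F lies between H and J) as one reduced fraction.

Work in coordinates with E = (0, 0), N = (1, 0), B = (0, 1), P = (2, 5).
1. H is the midpoint of NE ⇒ H = (1/2, 0)
2. G is where the line through H parallel to EB meets line EP ⇒ G = (1/2, 5/4)
3. Z is the centroid of triangle PBG ⇒ Z = (5/6, 29/12)
4. F is the centroid of triangle BZG ⇒ F = (4/9, 14/9)
line HF meets ZG at J = (29/63, 10/9)
F = H + t·(J−H) with t = 7/5, so HF:FJ = 7/5:-2/5

HF:FJ = -7/2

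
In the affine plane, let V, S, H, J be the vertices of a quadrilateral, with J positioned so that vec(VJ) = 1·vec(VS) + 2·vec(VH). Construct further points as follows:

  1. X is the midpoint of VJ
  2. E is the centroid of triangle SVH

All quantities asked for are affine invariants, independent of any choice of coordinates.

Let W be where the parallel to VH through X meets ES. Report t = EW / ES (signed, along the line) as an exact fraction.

Choose coordinates V = (0, 0), S = (1, 0), H = (0, 1), J = (1, 2).
1. X is the midpoint of VJ ⇒ X = (1/2, 1)
2. E is the centroid of triangle SVH ⇒ E = (1/3, 1/3)
through X parallel to VH: direction (0, 1); meets ES at W = (1/2, 1/4)
W = E + t·(S−E) with t = 1/4

t = 1/4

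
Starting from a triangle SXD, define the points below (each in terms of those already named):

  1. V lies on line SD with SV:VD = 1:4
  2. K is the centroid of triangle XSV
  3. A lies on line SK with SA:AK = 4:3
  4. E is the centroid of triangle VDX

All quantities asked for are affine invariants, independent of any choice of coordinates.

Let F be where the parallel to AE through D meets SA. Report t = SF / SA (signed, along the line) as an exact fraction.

t = -9/4

Choose coordinates S = (0, 0), X = (1, 0), D = (0, 1).
1. V lies on line SD with SV:VD = 1:4 ⇒ V = (0, 1/5)
2. K is the centroid of triangle XSV ⇒ K = (1/3, 1/15)
3. A lies on line SK with SA:AK = 4:3 ⇒ A = (4/21, 4/105)
4. E is the centroid of triangle VDX ⇒ E = (1/3, 2/5)
through D parallel to AE: direction (1/7, 38/105); meets SA at F = (-3/7, -3/35)
F = S + t·(A−S) with t = -9/4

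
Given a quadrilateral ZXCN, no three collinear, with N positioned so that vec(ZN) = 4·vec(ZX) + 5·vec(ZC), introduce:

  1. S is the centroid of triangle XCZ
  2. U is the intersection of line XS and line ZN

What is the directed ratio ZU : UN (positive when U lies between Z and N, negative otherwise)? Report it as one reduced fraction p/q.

ZU:UN = 1/13

Choose coordinates Z = (0, 0), X = (1, 0), C = (0, 1), N = (4, 5).
1. S is the centroid of triangle XCZ ⇒ S = (1/3, 1/3)
2. U is the intersection of line XS and line ZN ⇒ U = (2/7, 5/14)
U = Z + t·(N−Z) with t = 1/14, so ZU:UN = t:(1−t) = 1/14:13/14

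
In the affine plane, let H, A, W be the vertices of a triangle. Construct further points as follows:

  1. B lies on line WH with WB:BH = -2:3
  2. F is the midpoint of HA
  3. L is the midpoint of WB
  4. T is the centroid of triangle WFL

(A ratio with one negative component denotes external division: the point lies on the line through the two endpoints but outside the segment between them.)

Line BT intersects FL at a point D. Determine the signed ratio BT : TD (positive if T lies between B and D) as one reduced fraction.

Choose coordinates H = (0, 0), A = (1, 0), W = (0, 1).
1. B lies on line WH with WB:BH = -2:3 ⇒ B = (0, 3)
2. F is the midpoint of HA ⇒ F = (1/2, 0)
3. L is the midpoint of WB ⇒ L = (0, 2)
4. T is the centroid of triangle WFL ⇒ T = (1/6, 1)
line BT meets FL at D = (1/8, 3/2)
T = B + t·(D−B) with t = 4/3, so BT:TD = 4/3:-1/3

BT:TD = -4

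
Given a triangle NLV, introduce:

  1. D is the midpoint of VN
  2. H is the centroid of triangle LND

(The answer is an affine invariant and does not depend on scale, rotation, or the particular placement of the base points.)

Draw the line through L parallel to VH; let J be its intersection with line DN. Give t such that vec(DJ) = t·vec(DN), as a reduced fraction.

Assign N = (0, 0), L = (1, 0), V = (0, 1) — the answer is frame-independent, so this choice is without loss of generality.
1. D is the midpoint of VN ⇒ D = (0, 1/2)
2. H is the centroid of triangle LND ⇒ H = (1/3, 1/6)
through L parallel to VH: direction (1/3, -5/6); meets DN at J = (0, 5/2)
J = D + t·(N−D) with t = -4

t = -4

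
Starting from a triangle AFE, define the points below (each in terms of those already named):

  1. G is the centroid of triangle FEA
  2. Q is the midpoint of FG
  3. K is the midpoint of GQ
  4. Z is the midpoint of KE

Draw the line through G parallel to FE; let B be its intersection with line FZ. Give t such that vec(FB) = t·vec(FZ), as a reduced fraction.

Work in coordinates with A = (0, 0), F = (1, 0), E = (0, 1).
1. G is the centroid of triangle FEA ⇒ G = (1/3, 1/3)
2. Q is the midpoint of FG ⇒ Q = (2/3, 1/6)
3. K is the midpoint of GQ ⇒ K = (1/2, 1/4)
4. Z is the midpoint of KE ⇒ Z = (1/4, 5/8)
through G parallel to FE: direction (-1, 1); meets FZ at B = (-1, 5/3)
B = F + t·(Z−F) with t = 8/3

t = 8/3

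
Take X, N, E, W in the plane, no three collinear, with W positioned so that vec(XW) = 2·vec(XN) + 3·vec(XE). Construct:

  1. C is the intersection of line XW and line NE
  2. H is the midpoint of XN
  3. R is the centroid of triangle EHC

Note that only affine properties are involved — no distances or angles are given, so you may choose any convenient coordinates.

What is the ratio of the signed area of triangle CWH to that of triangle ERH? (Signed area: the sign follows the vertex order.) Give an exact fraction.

Set X = (0, 0), N = (1, 0), E = (0, 1), W = (2, 3); any affine frame gives the same invariant.
1. C is the intersection of line XW and line NE ⇒ C = (2/5, 3/5)
2. H is the midpoint of XN ⇒ H = (1/2, 0)
3. R is the centroid of triangle EHC ⇒ R = (3/10, 8/15)
2·[CWH] = -6/5, 2·[ERH] = -1/15
[CWH]:[ERH] = -6/5:-1/15 = 18

[CWH]:[ERH] = 18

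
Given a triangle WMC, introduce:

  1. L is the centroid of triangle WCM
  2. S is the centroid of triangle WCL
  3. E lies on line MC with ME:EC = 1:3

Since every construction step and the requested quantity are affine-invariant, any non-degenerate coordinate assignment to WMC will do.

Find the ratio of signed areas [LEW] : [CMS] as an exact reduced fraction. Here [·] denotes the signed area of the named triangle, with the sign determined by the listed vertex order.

[LEW]:[CMS] = 3/8

Choose coordinates W = (0, 0), M = (1, 0), C = (0, 1).
1. L is the centroid of triangle WCM ⇒ L = (1/3, 1/3)
2. S is the centroid of triangle WCL ⇒ S = (1/9, 4/9)
3. E lies on line MC with ME:EC = 1:3 ⇒ E = (3/4, 1/4)
2·[LEW] = -1/6, 2·[CMS] = -4/9
[LEW]:[CMS] = -1/6:-4/9 = 3/8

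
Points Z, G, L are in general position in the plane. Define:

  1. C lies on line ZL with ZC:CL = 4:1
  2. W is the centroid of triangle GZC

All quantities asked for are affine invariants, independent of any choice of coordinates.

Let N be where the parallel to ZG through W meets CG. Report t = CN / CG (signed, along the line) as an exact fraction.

Set Z = (0, 0), G = (1, 0), L = (0, 1); any affine frame gives the same invariant.
1. C lies on line ZL with ZC:CL = 4:1 ⇒ C = (0, 4/5)
2. W is the centroid of triangle GZC ⇒ W = (1/3, 4/15)
through W parallel to ZG: direction (1, 0); meets CG at N = (2/3, 4/15)
N = C + t·(G−C) with t = 2/3

t = 2/3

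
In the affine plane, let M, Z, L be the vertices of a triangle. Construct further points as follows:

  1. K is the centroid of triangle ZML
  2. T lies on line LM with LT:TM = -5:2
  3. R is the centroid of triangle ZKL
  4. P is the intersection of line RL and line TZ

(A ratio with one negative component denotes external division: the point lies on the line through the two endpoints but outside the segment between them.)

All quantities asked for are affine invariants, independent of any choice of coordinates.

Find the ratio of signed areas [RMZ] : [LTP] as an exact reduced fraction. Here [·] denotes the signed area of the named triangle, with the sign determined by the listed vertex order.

[RMZ]:[LTP] = 23/75

Choose coordinates M = (0, 0), Z = (1, 0), L = (0, 1).
1. K is the centroid of triangle ZML ⇒ K = (1/3, 1/3)
2. T lies on line LM with LT:TM = -5:2 ⇒ T = (0, -2/3)
3. R is the centroid of triangle ZKL ⇒ R = (4/9, 4/9)
4. P is the intersection of line RL and line TZ ⇒ P = (20/23, -2/23)
2·[RMZ] = 4/9, 2·[LTP] = 100/69
[RMZ]:[LTP] = 4/9:100/69 = 23/75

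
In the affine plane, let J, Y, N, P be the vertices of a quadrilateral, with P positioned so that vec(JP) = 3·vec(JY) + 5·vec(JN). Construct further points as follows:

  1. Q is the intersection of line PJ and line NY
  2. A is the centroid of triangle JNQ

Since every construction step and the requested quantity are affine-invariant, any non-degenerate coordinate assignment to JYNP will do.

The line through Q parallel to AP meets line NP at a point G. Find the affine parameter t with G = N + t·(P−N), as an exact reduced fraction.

t = 22/15

Set J = (0, 0), Y = (1, 0), N = (0, 1), P = (3, 5); any affine frame gives the same invariant.
1. Q is the intersection of line PJ and line NY ⇒ Q = (3/8, 5/8)
2. A is the centroid of triangle JNQ ⇒ A = (1/8, 13/24)
through Q parallel to AP: direction (23/8, 107/24); meets NP at G = (22/5, 103/15)
G = N + t·(P−N) with t = 22/15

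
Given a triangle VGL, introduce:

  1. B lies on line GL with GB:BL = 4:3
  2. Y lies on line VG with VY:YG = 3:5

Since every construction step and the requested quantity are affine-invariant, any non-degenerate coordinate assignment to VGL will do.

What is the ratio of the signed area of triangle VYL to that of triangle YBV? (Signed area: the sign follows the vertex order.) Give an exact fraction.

Choose coordinates V = (0, 0), G = (1, 0), L = (0, 1).
1. B lies on line GL with GB:BL = 4:3 ⇒ B = (3/7, 4/7)
2. Y lies on line VG with VY:YG = 3:5 ⇒ Y = (3/8, 0)
2·[VYL] = 3/8, 2·[YBV] = 3/14
[VYL]:[YBV] = 3/8:3/14 = 7/4

[VYL]:[YBV] = 7/4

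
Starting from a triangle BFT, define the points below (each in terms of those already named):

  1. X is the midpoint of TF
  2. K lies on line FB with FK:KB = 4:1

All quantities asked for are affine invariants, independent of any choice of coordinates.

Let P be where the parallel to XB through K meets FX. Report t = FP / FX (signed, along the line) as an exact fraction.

t = 4/5

Work in coordinates with B = (0, 0), F = (1, 0), T = (0, 1).
1. X is the midpoint of TF ⇒ X = (1/2, 1/2)
2. K lies on line FB with FK:KB = 4:1 ⇒ K = (1/5, 0)
through K parallel to XB: direction (-1/2, -1/2); meets FX at P = (3/5, 2/5)
P = F + t·(X−F) with t = 4/5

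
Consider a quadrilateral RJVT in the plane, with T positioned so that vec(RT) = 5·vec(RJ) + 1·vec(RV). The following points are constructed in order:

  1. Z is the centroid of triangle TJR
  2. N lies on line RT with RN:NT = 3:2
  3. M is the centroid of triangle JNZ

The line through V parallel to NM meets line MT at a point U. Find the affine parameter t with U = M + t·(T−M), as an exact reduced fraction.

Work in coordinates with R = (0, 0), J = (1, 0), V = (0, 1), T = (5, 1).
1. Z is the centroid of triangle TJR ⇒ Z = (2, 1/3)
2. N lies on line RT with RN:NT = 3:2 ⇒ N = (3, 3/5)
3. M is the centroid of triangle JNZ ⇒ M = (2, 14/45)
through V parallel to NM: direction (-1, -13/45); meets MT at U = (-155/8, -331/72)
U = M + t·(T−M) with t = -57/8

t = -57/8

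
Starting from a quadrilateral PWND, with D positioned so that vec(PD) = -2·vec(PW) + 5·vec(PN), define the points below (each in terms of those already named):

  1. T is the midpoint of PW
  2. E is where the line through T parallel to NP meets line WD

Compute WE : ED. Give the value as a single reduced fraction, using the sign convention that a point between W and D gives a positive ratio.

WE:ED = 1/5

Work in coordinates with P = (0, 0), W = (1, 0), N = (0, 1), D = (-2, 5).
1. T is the midpoint of PW ⇒ T = (1/2, 0)
2. E is where the line through T parallel to NP meets line WD ⇒ E = (1/2, 5/6)
E = W + t·(D−W) with t = 1/6, so WE:ED = t:(1−t) = 1/6:5/6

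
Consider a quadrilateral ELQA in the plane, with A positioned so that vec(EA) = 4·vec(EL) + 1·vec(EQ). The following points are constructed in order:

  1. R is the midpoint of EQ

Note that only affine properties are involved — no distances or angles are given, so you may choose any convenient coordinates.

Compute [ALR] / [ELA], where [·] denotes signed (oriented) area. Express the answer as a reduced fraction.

Choose coordinates E = (0, 0), L = (1, 0), Q = (0, 1), A = (4, 1).
1. R is the midpoint of EQ ⇒ R = (0, 1/2)
2·[ALR] = -5/2, 2·[ELA] = 1
[ALR]:[ELA] = -5/2:1 = -5/2

[ALR]:[ELA] = -5/2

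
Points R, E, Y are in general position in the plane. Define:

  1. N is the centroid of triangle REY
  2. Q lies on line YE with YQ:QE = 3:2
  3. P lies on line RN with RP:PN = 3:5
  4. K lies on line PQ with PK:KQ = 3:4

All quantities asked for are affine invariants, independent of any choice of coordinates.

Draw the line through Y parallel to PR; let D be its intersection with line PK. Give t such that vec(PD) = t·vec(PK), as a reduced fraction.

t = -35/3

Choose coordinates R = (0, 0), E = (1, 0), Y = (0, 1).
1. N is the centroid of triangle REY ⇒ N = (1/3, 1/3)
2. Q lies on line YE with YQ:QE = 3:2 ⇒ Q = (3/5, 2/5)
3. P lies on line RN with RP:PN = 3:5 ⇒ P = (1/8, 1/8)
4. K lies on line PQ with PK:KQ = 3:4 ⇒ K = (23/70, 17/70)
through Y parallel to PR: direction (-1/8, -1/8); meets PK at D = (-9/4, -5/4)
D = P + t·(K−P) with t = -35/3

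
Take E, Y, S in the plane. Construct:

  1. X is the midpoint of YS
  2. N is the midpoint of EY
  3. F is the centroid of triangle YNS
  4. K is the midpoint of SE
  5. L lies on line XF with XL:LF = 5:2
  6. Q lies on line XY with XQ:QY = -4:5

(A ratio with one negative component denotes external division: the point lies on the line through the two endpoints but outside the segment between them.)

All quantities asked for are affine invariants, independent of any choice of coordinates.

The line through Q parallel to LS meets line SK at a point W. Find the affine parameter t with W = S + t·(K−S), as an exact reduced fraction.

t = 5/7

Set E = (0, 0), Y = (1, 0), S = (0, 1); any affine frame gives the same invariant.
1. X is the midpoint of YS ⇒ X = (1/2, 1/2)
2. N is the midpoint of EY ⇒ N = (1/2, 0)
3. F is the centroid of triangle YNS ⇒ F = (1/2, 1/3)
4. K is the midpoint of SE ⇒ K = (0, 1/2)
5. L lies on line XF with XL:LF = 5:2 ⇒ L = (1/2, 8/21)
6. Q lies on line XY with XQ:QY = -4:5 ⇒ Q = (-3/2, 5/2)
through Q parallel to LS: direction (-1/2, 13/21); meets SK at W = (0, 9/14)
W = S + t·(K−S) with t = 5/7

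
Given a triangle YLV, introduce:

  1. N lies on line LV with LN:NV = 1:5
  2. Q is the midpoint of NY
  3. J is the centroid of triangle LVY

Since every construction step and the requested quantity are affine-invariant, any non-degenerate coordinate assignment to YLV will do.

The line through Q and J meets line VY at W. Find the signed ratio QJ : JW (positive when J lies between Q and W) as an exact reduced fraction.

QJ:JW = 1/4

Set Y = (0, 0), L = (1, 0), V = (0, 1); any affine frame gives the same invariant.
1. N lies on line LV with LN:NV = 1:5 ⇒ N = (5/6, 1/6)
2. Q is the midpoint of NY ⇒ Q = (5/12, 1/12)
3. J is the centroid of triangle LVY ⇒ J = (1/3, 1/3)
line QJ meets VY at W = (0, 4/3)
J = Q + t·(W−Q) with t = 1/5, so QJ:JW = 1/5:4/5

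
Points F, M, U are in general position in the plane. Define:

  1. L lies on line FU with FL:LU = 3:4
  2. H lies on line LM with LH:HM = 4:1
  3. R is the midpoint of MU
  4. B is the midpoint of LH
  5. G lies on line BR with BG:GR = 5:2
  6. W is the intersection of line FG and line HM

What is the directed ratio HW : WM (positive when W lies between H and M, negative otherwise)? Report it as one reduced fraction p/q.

HW:WM = -149/211

Work in coordinates with F = (0, 0), M = (1, 0), U = (0, 1).
1. L lies on line FU with FL:LU = 3:4 ⇒ L = (0, 3/7)
2. H lies on line LM with LH:HM = 4:1 ⇒ H = (4/5, 3/35)
3. R is the midpoint of MU ⇒ R = (1/2, 1/2)
4. B is the midpoint of LH ⇒ B = (2/5, 9/35)
5. G lies on line BR with BG:GR = 5:2 ⇒ G = (33/70, 211/490)
6. W is the intersection of line FG and line HM ⇒ W = (99/310, 633/2170)
W = H + t·(M−H) with t = -149/62, so HW:WM = t:(1−t) = -149/62:211/62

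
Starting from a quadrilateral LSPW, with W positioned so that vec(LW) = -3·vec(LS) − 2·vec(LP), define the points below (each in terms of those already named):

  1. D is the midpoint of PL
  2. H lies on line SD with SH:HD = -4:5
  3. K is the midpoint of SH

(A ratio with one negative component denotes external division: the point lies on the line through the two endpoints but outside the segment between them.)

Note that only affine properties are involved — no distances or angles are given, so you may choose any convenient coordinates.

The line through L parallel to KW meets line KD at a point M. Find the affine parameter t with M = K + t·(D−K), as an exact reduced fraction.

t = 3/4

Set L = (0, 0), S = (1, 0), P = (0, 1), W = (-3, -2); any affine frame gives the same invariant.
1. D is the midpoint of PL ⇒ D = (0, 1/2)
2. H lies on line SD with SH:HD = -4:5 ⇒ H = (5, -2)
3. K is the midpoint of SH ⇒ K = (3, -1)
through L parallel to KW: direction (-6, -1); meets KD at M = (3/4, 1/8)
M = K + t·(D−K) with t = 3/4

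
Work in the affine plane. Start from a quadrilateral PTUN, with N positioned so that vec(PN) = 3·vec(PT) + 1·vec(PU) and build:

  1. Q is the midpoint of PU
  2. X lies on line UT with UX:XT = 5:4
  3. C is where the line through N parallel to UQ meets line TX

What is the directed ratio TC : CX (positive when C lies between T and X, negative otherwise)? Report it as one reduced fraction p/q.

TC:CX = -9/11

Set P = (0, 0), T = (1, 0), U = (0, 1), N = (3, 1); any affine frame gives the same invariant.
1. Q is the midpoint of PU ⇒ Q = (0, 1/2)
2. X lies on line UT with UX:XT = 5:4 ⇒ X = (5/9, 4/9)
3. C is where the line through N parallel to UQ meets line TX ⇒ C = (3, -2)
C = T + t·(X−T) with t = -9/2, so TC:CX = t:(1−t) = -9/2:11/2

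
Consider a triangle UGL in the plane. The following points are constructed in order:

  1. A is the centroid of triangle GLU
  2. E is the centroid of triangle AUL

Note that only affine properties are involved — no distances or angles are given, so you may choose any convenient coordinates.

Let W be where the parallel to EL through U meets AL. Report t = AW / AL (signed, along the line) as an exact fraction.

Set U = (0, 0), G = (1, 0), L = (0, 1); any affine frame gives the same invariant.
1. A is the centroid of triangle GLU ⇒ A = (1/3, 1/3)
2. E is the centroid of triangle AUL ⇒ E = (1/9, 4/9)
through U parallel to EL: direction (-1/9, 5/9); meets AL at W = (-1/3, 5/3)
W = A + t·(L−A) with t = 2

t = 2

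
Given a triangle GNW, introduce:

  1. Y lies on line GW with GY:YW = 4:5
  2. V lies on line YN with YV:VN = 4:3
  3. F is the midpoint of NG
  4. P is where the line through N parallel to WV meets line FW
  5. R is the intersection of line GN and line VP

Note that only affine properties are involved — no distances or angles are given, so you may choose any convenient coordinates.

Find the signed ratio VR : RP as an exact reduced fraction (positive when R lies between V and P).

Choose coordinates G = (0, 0), N = (1, 0), W = (0, 1).
1. Y lies on line GW with GY:YW = 4:5 ⇒ Y = (0, 4/9)
2. V lies on line YN with YV:VN = 4:3 ⇒ V = (4/7, 4/21)
3. F is the midpoint of NG ⇒ F = (1/2, 0)
4. P is where the line through N parallel to WV meets line FW ⇒ P = (-5/7, 17/7)
5. R is the intersection of line GN and line VP ⇒ R = (32/47, 0)
R = V + t·(P−V) with t = -4/47, so VR:RP = t:(1−t) = -4/47:51/47

VR:RP = -4/51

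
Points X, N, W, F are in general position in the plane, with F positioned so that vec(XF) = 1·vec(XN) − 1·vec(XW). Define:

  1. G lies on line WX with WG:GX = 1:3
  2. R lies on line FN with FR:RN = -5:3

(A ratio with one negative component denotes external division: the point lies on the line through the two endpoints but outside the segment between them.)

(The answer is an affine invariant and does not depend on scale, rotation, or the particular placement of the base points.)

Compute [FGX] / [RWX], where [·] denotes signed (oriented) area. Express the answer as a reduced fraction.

Work in coordinates with X = (0, 0), N = (1, 0), W = (0, 1), F = (1, -1).
1. G lies on line WX with WG:GX = 1:3 ⇒ G = (0, 3/4)
2. R lies on line FN with FR:RN = -5:3 ⇒ R = (1, 3/2)
2·[FGX] = 3/4, 2·[RWX] = 1
[FGX]:[RWX] = 3/4:1 = 3/4

[FGX]:[RWX] = 3/4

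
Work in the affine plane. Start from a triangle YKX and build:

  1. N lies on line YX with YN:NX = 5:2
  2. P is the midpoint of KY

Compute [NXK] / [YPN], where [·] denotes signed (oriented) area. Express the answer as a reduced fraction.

Assign Y = (0, 0), K = (1, 0), X = (0, 1) — the answer is frame-independent, so this choice is without loss of generality.
1. N lies on line YX with YN:NX = 5:2 ⇒ N = (0, 5/7)
2. P is the midpoint of KY ⇒ P = (1/2, 0)
2·[NXK] = -2/7, 2·[YPN] = 5/14
[NXK]:[YPN] = -2/7:5/14 = -4/5

[NXK]:[YPN] = -4/5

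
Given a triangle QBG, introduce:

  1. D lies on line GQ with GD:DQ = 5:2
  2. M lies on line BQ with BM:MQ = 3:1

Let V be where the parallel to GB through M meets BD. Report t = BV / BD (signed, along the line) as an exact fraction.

t = 21/20

Set Q = (0, 0), B = (1, 0), G = (0, 1); any affine frame gives the same invariant.
1. D lies on line GQ with GD:DQ = 5:2 ⇒ D = (0, 2/7)
2. M lies on line BQ with BM:MQ = 3:1 ⇒ M = (1/4, 0)
through M parallel to GB: direction (1, -1); meets BD at V = (-1/20, 3/10)
V = B + t·(D−B) with t = 21/20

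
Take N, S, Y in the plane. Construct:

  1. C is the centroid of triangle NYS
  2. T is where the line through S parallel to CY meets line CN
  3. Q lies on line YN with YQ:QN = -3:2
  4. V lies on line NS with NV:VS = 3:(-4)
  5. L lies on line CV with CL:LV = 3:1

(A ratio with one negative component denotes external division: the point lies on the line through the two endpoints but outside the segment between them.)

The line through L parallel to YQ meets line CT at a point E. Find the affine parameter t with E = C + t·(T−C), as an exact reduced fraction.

t = -15/2

Work in coordinates with N = (0, 0), S = (1, 0), Y = (0, 1).
1. C is the centroid of triangle NYS ⇒ C = (1/3, 1/3)
2. T is where the line through S parallel to CY meets line CN ⇒ T = (2/3, 2/3)
3. Q lies on line YN with YQ:QN = -3:2 ⇒ Q = (0, -2)
4. V lies on line NS with NV:VS = 3:(-4) ⇒ V = (-3, 0)
5. L lies on line CV with CL:LV = 3:1 ⇒ L = (-13/6, 1/12)
through L parallel to YQ: direction (0, -3); meets CT at E = (-13/6, -13/6)
E = C + t·(T−C) with t = -15/2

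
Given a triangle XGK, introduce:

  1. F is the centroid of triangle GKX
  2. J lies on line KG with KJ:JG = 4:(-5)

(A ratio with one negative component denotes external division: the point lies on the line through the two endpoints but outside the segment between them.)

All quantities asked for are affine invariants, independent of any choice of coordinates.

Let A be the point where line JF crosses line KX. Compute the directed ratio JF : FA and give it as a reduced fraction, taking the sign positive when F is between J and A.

Set X = (0, 0), G = (1, 0), K = (0, 1); any affine frame gives the same invariant.
1. F is the centroid of triangle GKX ⇒ F = (1/3, 1/3)
2. J lies on line KG with KJ:JG = 4:(-5) ⇒ J = (-4, 5)
line JF meets KX at A = (0, 9/13)
F = J + t·(A−J) with t = 13/12, so JF:FA = 13/12:-1/12

JF:FA = -13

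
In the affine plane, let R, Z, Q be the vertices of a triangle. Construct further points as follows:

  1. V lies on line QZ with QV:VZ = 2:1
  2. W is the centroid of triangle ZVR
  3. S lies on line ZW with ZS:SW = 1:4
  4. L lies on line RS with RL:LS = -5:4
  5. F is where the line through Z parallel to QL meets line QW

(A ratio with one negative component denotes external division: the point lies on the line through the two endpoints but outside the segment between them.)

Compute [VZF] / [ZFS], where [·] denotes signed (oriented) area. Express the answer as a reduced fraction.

Choose coordinates R = (0, 0), Z = (1, 0), Q = (0, 1).
1. V lies on line QZ with QV:VZ = 2:1 ⇒ V = (2/3, 1/3)
2. W is the centroid of triangle ZVR ⇒ W = (5/9, 1/9)
3. S lies on line ZW with ZS:SW = 1:4 ⇒ S = (41/45, 1/45)
4. L lies on line RS with RL:LS = -5:4 ⇒ L = (41/9, 1/9)
5. F is where the line through Z parallel to QL meets line QW ⇒ F = (55/96, 1/12)
2·[VZF] = -11/96, 2·[ZFS] = -1/480
[VZF]:[ZFS] = -11/96:-1/480 = 55

[VZF]:[ZFS] = 55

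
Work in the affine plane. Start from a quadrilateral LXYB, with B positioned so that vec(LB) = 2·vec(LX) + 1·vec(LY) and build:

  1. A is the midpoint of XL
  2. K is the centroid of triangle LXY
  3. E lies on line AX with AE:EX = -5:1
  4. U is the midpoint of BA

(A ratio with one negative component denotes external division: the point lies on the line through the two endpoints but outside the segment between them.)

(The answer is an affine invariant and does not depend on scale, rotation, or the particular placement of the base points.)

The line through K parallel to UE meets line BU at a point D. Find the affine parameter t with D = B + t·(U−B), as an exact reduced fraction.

t = 12/5

Assign L = (0, 0), X = (1, 0), Y = (0, 1), B = (2, 1) — the answer is frame-independent, so this choice is without loss of generality.
1. A is the midpoint of XL ⇒ A = (1/2, 0)
2. K is the centroid of triangle LXY ⇒ K = (1/3, 1/3)
3. E lies on line AX with AE:EX = -5:1 ⇒ E = (9/8, 0)
4. U is the midpoint of BA ⇒ U = (5/4, 1/2)
through K parallel to UE: direction (-1/8, -1/2); meets BU at D = (1/5, -1/5)
D = B + t·(U−B) with t = 12/5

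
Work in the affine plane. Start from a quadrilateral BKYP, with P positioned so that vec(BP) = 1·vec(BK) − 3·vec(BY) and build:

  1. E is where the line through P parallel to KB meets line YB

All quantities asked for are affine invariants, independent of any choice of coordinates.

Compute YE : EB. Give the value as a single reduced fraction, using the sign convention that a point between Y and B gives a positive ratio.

YE:EB = -4/3

Choose coordinates B = (0, 0), K = (1, 0), Y = (0, 1), P = (1, -3).
1. E is where the line through P parallel to KB meets line YB ⇒ E = (0, -3)
E = Y + t·(B−Y) with t = 4, so YE:EB = t:(1−t) = 4:-3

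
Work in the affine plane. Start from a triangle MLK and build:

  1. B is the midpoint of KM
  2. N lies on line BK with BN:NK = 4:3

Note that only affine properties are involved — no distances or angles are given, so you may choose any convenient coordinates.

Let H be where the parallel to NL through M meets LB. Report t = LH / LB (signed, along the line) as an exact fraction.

Assign M = (0, 0), L = (1, 0), K = (0, 1) — the answer is frame-independent, so this choice is without loss of generality.
1. B is the midpoint of KM ⇒ B = (0, 1/2)
2. N lies on line BK with BN:NK = 4:3 ⇒ N = (0, 11/14)
through M parallel to NL: direction (1, -11/14); meets LB at H = (-7/4, 11/8)
H = L + t·(B−L) with t = 11/4

t = 11/4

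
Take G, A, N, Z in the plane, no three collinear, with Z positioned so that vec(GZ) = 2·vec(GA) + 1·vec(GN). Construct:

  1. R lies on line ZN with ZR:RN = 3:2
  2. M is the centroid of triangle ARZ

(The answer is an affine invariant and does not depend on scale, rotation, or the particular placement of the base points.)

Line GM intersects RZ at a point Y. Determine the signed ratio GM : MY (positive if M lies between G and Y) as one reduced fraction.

Work in coordinates with G = (0, 0), A = (1, 0), N = (0, 1), Z = (2, 1).
1. R lies on line ZN with ZR:RN = 3:2 ⇒ R = (4/5, 1)
2. M is the centroid of triangle ARZ ⇒ M = (19/15, 2/3)
line GM meets RZ at Y = (19/10, 1)
M = G + t·(Y−G) with t = 2/3, so GM:MY = 2/3:1/3

GM:MY = 2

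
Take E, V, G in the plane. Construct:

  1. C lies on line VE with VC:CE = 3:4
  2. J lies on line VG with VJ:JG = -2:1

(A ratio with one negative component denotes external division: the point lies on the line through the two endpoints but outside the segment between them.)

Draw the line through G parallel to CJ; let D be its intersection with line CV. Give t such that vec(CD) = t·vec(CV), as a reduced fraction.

t = 1/2

Assign E = (0, 0), V = (1, 0), G = (0, 1) — the answer is frame-independent, so this choice is without loss of generality.
1. C lies on line VE with VC:CE = 3:4 ⇒ C = (4/7, 0)
2. J lies on line VG with VJ:JG = -2:1 ⇒ J = (-1, 2)
through G parallel to CJ: direction (-11/7, 2); meets CV at D = (11/14, 0)
D = C + t·(V−C) with t = 1/2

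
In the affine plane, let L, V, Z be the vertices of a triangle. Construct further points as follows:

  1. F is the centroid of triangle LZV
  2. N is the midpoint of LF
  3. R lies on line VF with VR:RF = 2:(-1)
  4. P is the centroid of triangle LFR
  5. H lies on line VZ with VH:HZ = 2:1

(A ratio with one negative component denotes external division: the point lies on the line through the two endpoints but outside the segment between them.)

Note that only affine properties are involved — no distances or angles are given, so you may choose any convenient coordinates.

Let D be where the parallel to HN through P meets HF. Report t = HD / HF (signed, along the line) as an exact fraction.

t = -2

Assign L = (0, 0), V = (1, 0), Z = (0, 1) — the answer is frame-independent, so this choice is without loss of generality.
1. F is the centroid of triangle LZV ⇒ F = (1/3, 1/3)
2. N is the midpoint of LF ⇒ N = (1/6, 1/6)
3. R lies on line VF with VR:RF = 2:(-1) ⇒ R = (-1/3, 2/3)
4. P is the centroid of triangle LFR ⇒ P = (0, 1/3)
5. H lies on line VZ with VH:HZ = 2:1 ⇒ H = (1/3, 2/3)
through P parallel to HN: direction (-1/6, -1/2); meets HF at D = (1/3, 4/3)
D = H + t·(F−H) with t = -2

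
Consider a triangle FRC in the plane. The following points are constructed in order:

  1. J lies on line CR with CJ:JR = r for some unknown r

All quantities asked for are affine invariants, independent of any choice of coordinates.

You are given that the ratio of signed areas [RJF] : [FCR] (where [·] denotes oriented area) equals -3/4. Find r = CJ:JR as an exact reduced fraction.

r = 1/3

Set F = (0, 0), R = (1, 0), C = (0, 1); any affine frame gives the same invariant.
1. With CJ:JR = r, write λ = r/(r+1) so J = C + λ·(R−C); J is affine-linear in λ
Every point depending on J is an affine combination of J and λ-independent points, so each such coordinate is linear in λ; the λ² term in each signed area is a multiple of (R−C)×(R−C) = 0, so 2·[RJF] and 2·[FCR] are each linear in λ. Evaluating at λ=0 and λ=1:
  2·[RJF] = −λ + 1,   2·[FCR] = -1
So [RJF]:[FCR] = (−λ + 1) / (-1). Setting this equal to -3/4:
  −λ + 1 = -3/4·(-1)  ⇒  λ = 1/4
Then r = λ/(1−λ) = (1/4)/(3/4) = 1/3. Check: with r = 1/3, J = (1/4, 3/4) and [RJF]:[FCR] = -3/4 as required.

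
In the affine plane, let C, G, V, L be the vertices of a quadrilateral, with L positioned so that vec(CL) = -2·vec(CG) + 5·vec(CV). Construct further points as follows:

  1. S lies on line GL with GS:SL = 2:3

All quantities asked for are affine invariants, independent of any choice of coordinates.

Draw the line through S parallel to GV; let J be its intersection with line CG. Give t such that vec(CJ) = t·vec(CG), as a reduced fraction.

Choose coordinates C = (0, 0), G = (1, 0), V = (0, 1), L = (-2, 5).
1. S lies on line GL with GS:SL = 2:3 ⇒ S = (-1/5, 2)
through S parallel to GV: direction (-1, 1); meets CG at J = (9/5, 0)
J = C + t·(G−C) with t = 9/5

t = 9/5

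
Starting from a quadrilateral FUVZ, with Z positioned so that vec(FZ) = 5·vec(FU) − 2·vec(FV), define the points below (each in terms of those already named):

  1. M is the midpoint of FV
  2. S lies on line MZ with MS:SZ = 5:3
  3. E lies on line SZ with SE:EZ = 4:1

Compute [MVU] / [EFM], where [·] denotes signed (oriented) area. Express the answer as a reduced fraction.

Set F = (0, 0), U = (1, 0), V = (0, 1), Z = (5, -2); any affine frame gives the same invariant.
1. M is the midpoint of FV ⇒ M = (0, 1/2)
2. S lies on line MZ with MS:SZ = 5:3 ⇒ S = (25/8, -17/16)
3. E lies on line SZ with SE:EZ = 4:1 ⇒ E = (37/8, -29/16)
2·[MVU] = -1/2, 2·[EFM] = -37/16
[MVU]:[EFM] = -1/2:-37/16 = 8/37

[MVU]:[EFM] = 8/37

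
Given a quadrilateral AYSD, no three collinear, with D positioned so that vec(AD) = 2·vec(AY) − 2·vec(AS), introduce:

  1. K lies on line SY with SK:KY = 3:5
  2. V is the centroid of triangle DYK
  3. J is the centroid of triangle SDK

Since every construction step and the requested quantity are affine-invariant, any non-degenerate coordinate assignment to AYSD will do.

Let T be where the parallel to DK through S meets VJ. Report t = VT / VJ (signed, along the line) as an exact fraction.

Assign A = (0, 0), Y = (1, 0), S = (0, 1), D = (2, -2) — the answer is frame-independent, so this choice is without loss of generality.
1. K lies on line SY with SK:KY = 3:5 ⇒ K = (3/8, 5/8)
2. V is the centroid of triangle DYK ⇒ V = (9/8, -11/24)
3. J is the centroid of triangle SDK ⇒ J = (19/24, -1/8)
through S parallel to DK: direction (-13/8, 21/8); meets VJ at T = (13/24, 1/8)
T = V + t·(J−V) with t = 7/4

t = 7/4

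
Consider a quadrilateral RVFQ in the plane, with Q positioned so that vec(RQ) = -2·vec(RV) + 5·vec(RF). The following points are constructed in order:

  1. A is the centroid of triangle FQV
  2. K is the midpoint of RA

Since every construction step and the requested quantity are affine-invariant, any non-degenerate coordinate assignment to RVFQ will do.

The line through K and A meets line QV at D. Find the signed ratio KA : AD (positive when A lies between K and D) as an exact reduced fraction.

Set R = (0, 0), V = (1, 0), F = (0, 1), Q = (-2, 5); any affine frame gives the same invariant.
1. A is the centroid of triangle FQV ⇒ A = (-1/3, 2)
2. K is the midpoint of RA ⇒ K = (-1/6, 1)
line KA meets QV at D = (-5/13, 30/13)
A = K + t·(D−K) with t = 13/17, so KA:AD = 13/17:4/17

KA:AD = 13/4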